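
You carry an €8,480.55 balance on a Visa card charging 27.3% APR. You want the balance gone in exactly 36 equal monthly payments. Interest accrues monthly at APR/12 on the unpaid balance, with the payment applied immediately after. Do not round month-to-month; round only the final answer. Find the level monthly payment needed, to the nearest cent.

€347.59

Monthly rate r = 27.3%/12 = 2.275% = 0.02275.
Level-payment amortization: P = B₀·r / (1 − (1+r)^(−n)) = 8480.55·0.02275 / (1 − 1.02275^(−36)).
Denominator 1 − (1+r)^(−36) = 0.555063099.
P = 192.933 / 0.555063099 ≈ 347.59.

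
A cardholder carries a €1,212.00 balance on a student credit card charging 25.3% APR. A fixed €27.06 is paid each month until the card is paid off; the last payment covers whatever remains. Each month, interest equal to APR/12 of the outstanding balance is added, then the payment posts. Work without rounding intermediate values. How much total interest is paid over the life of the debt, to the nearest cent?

€2,533.61

Monthly rate r = 25.3%/12 = 2.10833% = 0.0210833.
Payoff takes n = ⌈−ln(1 − rB₀/P)/ln(1+r)⌉ = ⌈138.416⌉ = 139 payments; the last is €11.33.
Total paid = 138·€27.06 + €11.33 = €3,745.61.
Total interest = total paid − principal = €3,745.61 − €1,212.00 = €2,533.61.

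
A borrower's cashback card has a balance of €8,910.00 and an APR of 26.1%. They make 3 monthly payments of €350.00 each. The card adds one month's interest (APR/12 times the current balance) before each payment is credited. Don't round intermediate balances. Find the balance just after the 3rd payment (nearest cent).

Monthly rate r = 26.1%/12 = 2.175% = 0.02175.
Each month: B ← B·(1+r) − €350.00.
Month 1: interest €193.79; balance after payment €8,753.79.
Month 2: interest €190.39; balance after payment €8,594.19.
Month 3: interest €186.92; balance after payment €8,431.11.

€8,431.11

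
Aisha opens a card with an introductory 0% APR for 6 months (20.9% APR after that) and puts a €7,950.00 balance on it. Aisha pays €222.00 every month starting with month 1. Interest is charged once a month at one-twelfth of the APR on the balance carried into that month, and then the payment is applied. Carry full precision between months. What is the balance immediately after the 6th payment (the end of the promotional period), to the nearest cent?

€6,618.00

Promo months 1–6 at r₀ = 0%/12 = 0; months 7+ at r₁ = 20.9%/12 = 0.0174167.
After month 6 (no interest yet): B = €7,950.00 − 6·€222.00 = €6,618.00.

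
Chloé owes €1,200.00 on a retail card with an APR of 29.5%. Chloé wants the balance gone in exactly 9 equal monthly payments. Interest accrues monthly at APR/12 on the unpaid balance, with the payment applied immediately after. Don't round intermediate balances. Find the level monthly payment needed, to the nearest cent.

€150.25

Monthly rate r = 29.5%/12 = 2.45833% = 0.0245833.
Level-payment amortization: P = B₀·r / (1 − (1+r)^(−n)) = 1200.00·0.0245833 / (1 − 1.02458^(−9)).
Denominator 1 − (1+r)^(−9) = 0.196336181.
P = 29.5 / 0.196336181 ≈ 150.25.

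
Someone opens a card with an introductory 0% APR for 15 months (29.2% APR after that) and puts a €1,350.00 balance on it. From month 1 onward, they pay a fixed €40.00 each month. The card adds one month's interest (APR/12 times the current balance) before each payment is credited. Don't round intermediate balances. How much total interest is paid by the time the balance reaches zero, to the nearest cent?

Promo months 1–15 at r₀ = 0%/12 = 0; months 16+ at r₁ = 29.2%/12 = 0.0243333.
After month 15 (no interest yet): B = €1,350.00 − 15·€40.00 = €750.00.
Then at r₁ with €40.00/mo: n₂ = −ln(1 − r₁·B/P)/ln(1+r₁) ≈ 25.34 → 26 more payments.
Total paid = 40·€40.00 + €13.78 = €1,613.78; interest = €1,613.78 − €1,350.00 = €263.78.

€263.78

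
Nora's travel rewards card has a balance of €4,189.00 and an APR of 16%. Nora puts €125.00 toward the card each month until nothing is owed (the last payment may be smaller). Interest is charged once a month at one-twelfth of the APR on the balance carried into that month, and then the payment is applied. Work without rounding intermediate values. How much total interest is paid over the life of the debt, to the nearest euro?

€1,399

Monthly rate r = 16%/12 = 1.33333% = 0.0133333.
Payoff takes n = ⌈−ln(1 − rB₀/P)/ln(1+r)⌉ = ⌈44.702⌉ = 45 payments; the last is €87.88.
Total paid = 44·€125.00 + €87.88 = €5,587.88.
Total interest = total paid − principal = €5,587.88 − €4,189.00 = €1,398.88.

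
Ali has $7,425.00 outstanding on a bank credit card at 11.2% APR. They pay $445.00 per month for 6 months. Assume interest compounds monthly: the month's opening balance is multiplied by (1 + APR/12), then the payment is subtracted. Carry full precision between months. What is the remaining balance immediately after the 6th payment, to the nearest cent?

Monthly rate r = 11.2%/12 = 0.933333% = 0.00933333.
Each month: B ← B·(1+r) − $445.00.
Month 1: interest $69.30; balance after payment $7,049.30.
Month 2: interest $65.79; balance after payment $6,670.09.
Month 3: interest $62.25; balance after payment $6,287.35.
Month 4: interest $58.68; balance after payment $5,901.03.
Month 5: interest $55.08; balance after payment $5,511.11.
Month 6: interest $51.44; balance after payment $5,117.54.

$5,117.54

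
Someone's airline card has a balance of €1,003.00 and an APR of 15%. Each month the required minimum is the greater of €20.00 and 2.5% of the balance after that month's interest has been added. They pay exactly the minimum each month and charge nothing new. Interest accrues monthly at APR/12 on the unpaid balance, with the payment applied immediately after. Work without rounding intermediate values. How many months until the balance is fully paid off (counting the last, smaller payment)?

74 months

Monthly rate r = 15%/12 = 1.25% = 0.0125.
While 2.5% of the post-interest balance exceeds €20.00, each month B ← (B·(1+r))·(1 − 0.025), i.e. B shrinks by the factor (1+r)·0.975 = 0.98719.
This holds for months 1–19. Entering month 20 the balance is €785.04; 2.5% of the post-interest balance is now below €20.00, so the flat €20.00 minimum applies from here.
From month 20 a fixed €20.00 at rate r clears €785.04 in 55 more payments. Total: 19 + 55 = 74 months.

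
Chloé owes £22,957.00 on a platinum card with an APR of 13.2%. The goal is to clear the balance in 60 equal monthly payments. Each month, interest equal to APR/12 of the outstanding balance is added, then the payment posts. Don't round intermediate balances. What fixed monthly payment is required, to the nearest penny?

Monthly rate r = 13.2%/12 = 1.1% = 0.011.
Level-payment amortization: P = B₀·r / (1 − (1+r)^(−n)) = 22957.00·0.011 / (1 − 1.011^(−60)).
Denominator 1 − (1+r)^(−60) = 0.481282781.
P = 252.527 / 0.481282781 ≈ 524.70.

£524.70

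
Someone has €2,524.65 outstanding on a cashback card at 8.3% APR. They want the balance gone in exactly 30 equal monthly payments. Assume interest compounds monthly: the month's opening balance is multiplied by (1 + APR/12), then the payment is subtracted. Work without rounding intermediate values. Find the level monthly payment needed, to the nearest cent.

€93.48

Monthly rate r = 8.3%/12 = 0.691667% = 0.00691667.
Level-payment amortization: P = B₀·r / (1 − (1+r)^(−n)) = 2524.65·0.00691667 / (1 − 1.00692^(−30)).
Denominator 1 − (1+r)^(−30) = 0.186806091.
P = 17.4622 / 0.186806091 ≈ 93.48.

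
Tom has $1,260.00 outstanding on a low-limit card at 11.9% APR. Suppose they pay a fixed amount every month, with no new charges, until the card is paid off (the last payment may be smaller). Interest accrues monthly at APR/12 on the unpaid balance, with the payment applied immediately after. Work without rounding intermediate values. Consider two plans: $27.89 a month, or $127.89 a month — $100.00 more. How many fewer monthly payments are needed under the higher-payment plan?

Monthly rate r = 11.9%/12 = 0.991667% = 0.00991667.
At $27.89/mo: n = ⌈−ln(1 − rB₀/P)/ln(1+r)⌉ = 61 payments (last $6.12); total interest = total paid − $1,260.00 = $419.52.
At $127.89/mo: 11 payments (last $53.70); total interest $72.60.
Payments saved = 61 − 11 = 50.

50 fewer payments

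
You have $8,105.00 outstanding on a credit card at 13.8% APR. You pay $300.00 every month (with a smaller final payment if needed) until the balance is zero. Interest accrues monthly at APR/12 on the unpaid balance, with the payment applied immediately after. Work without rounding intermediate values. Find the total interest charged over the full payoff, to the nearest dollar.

$1,657

Monthly rate r = 13.8%/12 = 1.15% = 0.0115.
Payoff takes n = ⌈−ln(1 − rB₀/P)/ln(1+r)⌉ = ⌈32.539⌉ = 33 payments; the last is $162.21.
Total paid = 32·$300.00 + $162.21 = $9,762.21.
Total interest = total paid − principal = $9,762.21 − $8,105.00 = $1,657.21.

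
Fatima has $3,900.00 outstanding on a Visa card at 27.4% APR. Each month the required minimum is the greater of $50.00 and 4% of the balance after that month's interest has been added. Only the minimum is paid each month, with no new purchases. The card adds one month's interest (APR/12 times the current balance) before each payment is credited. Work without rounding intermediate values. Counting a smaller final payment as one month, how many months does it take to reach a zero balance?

Monthly rate r = 27.4%/12 = 2.28333% = 0.0228333.
While 4% of the post-interest balance exceeds $50.00, each month B ← (B·(1+r))·(1 − 0.04), i.e. B shrinks by the factor (1+r)·0.96 = 0.98192.
This holds for months 1–64. Entering month 65 the balance is $1,213.21; 4% of the post-interest balance is now below $50.00, so the flat $50.00 minimum applies from here.
From month 65 a fixed $50.00 at rate r clears $1,213.21 in 36 more payments. Total: 64 + 36 = 100 months.

100 months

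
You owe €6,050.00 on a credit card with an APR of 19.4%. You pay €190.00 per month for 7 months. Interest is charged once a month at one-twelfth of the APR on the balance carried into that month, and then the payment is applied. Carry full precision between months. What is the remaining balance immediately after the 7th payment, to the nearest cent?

Monthly rate r = 19.4%/12 = 1.61667% = 0.0161667.
Each month: B ← B·(1+r) − €190.00.
Month 1: interest €97.81; balance after payment €5,957.81.
Month 2: interest €96.32; balance after payment €5,864.13.
Month 3: interest €94.80; balance after payment €5,768.93.
Month 4: interest €93.26; balance after payment €5,672.19.
Month 5: interest €91.70; balance after payment €5,573.89.
Month 6: interest €90.11; balance after payment €5,474.01.
Month 7: interest €88.50; balance after payment €5,372.50.

€5,372.50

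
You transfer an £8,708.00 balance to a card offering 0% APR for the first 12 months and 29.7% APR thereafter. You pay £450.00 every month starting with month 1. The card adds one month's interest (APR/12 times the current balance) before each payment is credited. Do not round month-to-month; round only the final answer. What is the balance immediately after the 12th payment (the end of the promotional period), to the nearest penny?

£3,308.00

Promo months 1–12 at r₀ = 0%/12 = 0; months 13+ at r₁ = 29.7%/12 = 0.02475.
After month 12 (no interest yet): B = £8,708.00 − 12·£450.00 = £3,308.00.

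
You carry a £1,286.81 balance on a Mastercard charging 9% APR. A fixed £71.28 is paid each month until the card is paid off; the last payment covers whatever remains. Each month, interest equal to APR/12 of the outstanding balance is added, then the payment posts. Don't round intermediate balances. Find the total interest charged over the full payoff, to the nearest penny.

£101.12

Monthly rate r = 9%/12 = 0.75% = 0.0075.
Payoff takes n = ⌈−ln(1 − rB₀/P)/ln(1+r)⌉ = ⌈19.471⌉ = 20 payments; the last is £33.61.
Total paid = 19·£71.28 + £33.61 = £1,387.93.
Total interest = total paid − principal = £1,387.93 − £1,286.81 = £101.12.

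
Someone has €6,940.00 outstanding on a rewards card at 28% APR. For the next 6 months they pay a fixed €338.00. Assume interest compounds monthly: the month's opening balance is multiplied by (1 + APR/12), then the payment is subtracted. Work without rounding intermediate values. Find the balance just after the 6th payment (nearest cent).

Monthly rate r = 28%/12 = 2.33333% = 0.0233333.
Each month: B ← B·(1+r) − €338.00.
Month 1: interest €161.93; balance after payment €6,763.93.
Month 2: interest €157.83; balance after payment €6,583.76.
Month 3: interest €153.62; balance after payment €6,399.38.
Month 4: interest €149.32; balance after payment €6,210.70.
Month 5: interest €144.92; balance after payment €6,017.61.
Month 6: interest €140.41; balance after payment €5,820.03.

€5,820.03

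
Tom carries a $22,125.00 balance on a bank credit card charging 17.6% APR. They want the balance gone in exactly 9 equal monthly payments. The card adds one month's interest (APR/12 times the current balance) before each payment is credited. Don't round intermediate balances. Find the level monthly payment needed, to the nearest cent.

$2,642.11

Monthly rate r = 17.6%/12 = 1.46667% = 0.0146667.
Level-payment amortization: P = B₀·r / (1 − (1+r)^(−n)) = 22125.00·0.0146667 / (1 − 1.01467^(−9)).
Denominator 1 − (1+r)^(−9) = 0.122818508.
P = 324.5 / 0.122818508 ≈ 2642.11.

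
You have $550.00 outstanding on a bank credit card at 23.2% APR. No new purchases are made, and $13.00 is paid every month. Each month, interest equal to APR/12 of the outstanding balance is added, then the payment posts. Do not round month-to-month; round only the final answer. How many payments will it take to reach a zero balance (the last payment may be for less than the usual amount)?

89 payments

Monthly rate r = 23.2%/12 = 1.93333% = 0.0193333.
Recurrence: B ← B·(1+r) − $13.00.
Month 1: interest $10.63; balance after payment $547.63.
Month 2: interest $10.59; balance after payment $545.22.
Closed form: n = −ln(1 − rB₀/P)/ln(1+r) = −ln(0.18205)/ln(1.01933) ≈ 88.959, so the balance reaches zero during payment 89.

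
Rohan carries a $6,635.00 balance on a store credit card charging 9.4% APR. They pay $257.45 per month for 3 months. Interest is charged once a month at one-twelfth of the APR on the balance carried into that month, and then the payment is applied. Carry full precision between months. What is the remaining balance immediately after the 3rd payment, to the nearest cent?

Monthly rate r = 9.4%/12 = 0.783333% = 0.00783333.
Each month: B ← B·(1+r) − $257.45.
Month 1: interest $51.97; balance after payment $6,429.52.
Month 2: interest $50.36; balance after payment $6,222.44.
Month 3: interest $48.74; balance after payment $6,013.73.

$6,013.73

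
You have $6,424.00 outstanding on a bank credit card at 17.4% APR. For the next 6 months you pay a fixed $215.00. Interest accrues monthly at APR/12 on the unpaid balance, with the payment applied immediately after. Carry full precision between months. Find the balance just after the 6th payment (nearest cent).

Monthly rate r = 17.4%/12 = 1.45% = 0.0145.
Each month: B ← B·(1+r) − $215.00.
Month 1: interest $93.15; balance after payment $6,302.15.
Month 2: interest $91.38; balance after payment $6,178.53.
Month 3: interest $89.59; balance after payment $6,053.12.
Month 4: interest $87.77; balance after payment $5,925.89.
Month 5: interest $85.93; balance after payment $5,796.81.
Month 6: interest $84.05; balance after payment $5,665.87.

$5,665.87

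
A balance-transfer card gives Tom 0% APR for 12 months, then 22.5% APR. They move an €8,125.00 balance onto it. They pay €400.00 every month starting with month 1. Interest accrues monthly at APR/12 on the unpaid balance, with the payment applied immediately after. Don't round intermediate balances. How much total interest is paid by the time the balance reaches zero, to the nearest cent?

€323.82

Promo months 1–12 at r₀ = 0%/12 = 0; months 13+ at r₁ = 22.5%/12 = 0.01875.
After month 12 (no interest yet): B = €8,125.00 − 12·€400.00 = €3,325.00.
Then at r₁ with €400.00/mo: n₂ = −ln(1 − r₁·B/P)/ln(1+r₁) ≈ 9.12 → 10 more payments.
Total paid = 21·€400.00 + €48.82 = €8,448.82; interest = €8,448.82 − €8,125.00 = €323.82.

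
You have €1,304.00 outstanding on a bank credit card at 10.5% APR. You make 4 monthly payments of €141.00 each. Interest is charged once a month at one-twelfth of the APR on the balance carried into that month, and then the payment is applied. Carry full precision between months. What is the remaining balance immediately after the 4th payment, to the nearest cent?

€778.80

Monthly rate r = 10.5%/12 = 0.875% = 0.00875.
Each month: B ← B·(1+r) − €141.00.
Month 1: interest €11.41; balance after payment €1,174.41.
Month 2: interest €10.28; balance after payment €1,043.69.
Month 3: interest €9.13; balance after payment €911.82.
Month 4: interest €7.98; balance after payment €778.80.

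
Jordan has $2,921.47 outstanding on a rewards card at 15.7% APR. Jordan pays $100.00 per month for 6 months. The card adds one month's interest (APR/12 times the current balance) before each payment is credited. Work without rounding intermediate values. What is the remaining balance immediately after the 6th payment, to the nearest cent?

$2,538.47

Monthly rate r = 15.7%/12 = 1.30833% = 0.0130833.
Each month: B ← B·(1+r) − $100.00.
Month 1: interest $38.22; balance after payment $2,859.69.
Month 2: interest $37.41; balance after payment $2,797.11.
Month 3: interest $36.60; balance after payment $2,733.70.
Month 4: interest $35.77; balance after payment $2,669.47.
Month 5: interest $34.93; balance after payment $2,604.39.
Month 6: interest $34.07; balance after payment $2,538.47.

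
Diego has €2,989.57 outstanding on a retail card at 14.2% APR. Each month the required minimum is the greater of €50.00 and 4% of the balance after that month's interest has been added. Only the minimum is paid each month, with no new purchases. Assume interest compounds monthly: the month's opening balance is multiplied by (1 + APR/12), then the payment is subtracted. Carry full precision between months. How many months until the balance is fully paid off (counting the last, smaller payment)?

60 months

Monthly rate r = 14.2%/12 = 1.18333% = 0.0118333.
While 4% of the post-interest balance exceeds €50.00, each month B ← (B·(1+r))·(1 − 0.04), i.e. B shrinks by the factor (1+r)·0.96 = 0.97136.
This holds for months 1–31. Entering month 32 the balance is €1,214.49; 4% of the post-interest balance is now below €50.00, so the flat €50.00 minimum applies from here.
From month 32 a fixed €50.00 at rate r clears €1,214.49 in 29 more payments. Total: 31 + 29 = 60 months.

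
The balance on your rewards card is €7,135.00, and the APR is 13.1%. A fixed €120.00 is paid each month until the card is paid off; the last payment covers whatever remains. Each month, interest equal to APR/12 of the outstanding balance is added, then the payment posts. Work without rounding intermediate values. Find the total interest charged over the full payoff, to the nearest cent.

€4,439.27

Monthly rate r = 13.1%/12 = 1.09167% = 0.0109167.
Payoff takes n = ⌈−ln(1 − rB₀/P)/ln(1+r)⌉ = ⌈96.451⌉ = 97 payments; the last is €54.27.
Total paid = 96·€120.00 + €54.27 = €11,574.27.
Total interest = total paid − principal = €11,574.27 − €7,135.00 = €4,439.27.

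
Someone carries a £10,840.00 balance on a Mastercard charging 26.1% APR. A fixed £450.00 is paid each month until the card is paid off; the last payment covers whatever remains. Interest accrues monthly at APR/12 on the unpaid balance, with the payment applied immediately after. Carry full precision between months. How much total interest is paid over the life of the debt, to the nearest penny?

£4,683.41

Monthly rate r = 26.1%/12 = 2.175% = 0.02175.
Payoff takes n = ⌈−ln(1 − rB₀/P)/ln(1+r)⌉ = ⌈34.494⌉ = 35 payments; the last is £223.41.
Total paid = 34·£450.00 + £223.41 = £15,523.41.
Total interest = total paid − principal = £15,523.41 − £10,840.00 = £4,683.41.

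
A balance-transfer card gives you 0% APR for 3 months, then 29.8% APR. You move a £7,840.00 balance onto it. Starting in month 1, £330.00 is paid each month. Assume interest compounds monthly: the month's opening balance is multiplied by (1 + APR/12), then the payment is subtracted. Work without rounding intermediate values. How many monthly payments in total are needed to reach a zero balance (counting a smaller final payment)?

33 months

Promo months 1–3 at r₀ = 0%/12 = 0; months 4+ at r₁ = 29.8%/12 = 0.0248333.
After month 3 (no interest yet): B = £7,840.00 − 3·£330.00 = £6,850.00.
Then at r₁ with £330.00/mo: n₂ = −ln(1 − r₁·B/P)/ln(1+r₁) ≈ 29.54 → 30 more payments.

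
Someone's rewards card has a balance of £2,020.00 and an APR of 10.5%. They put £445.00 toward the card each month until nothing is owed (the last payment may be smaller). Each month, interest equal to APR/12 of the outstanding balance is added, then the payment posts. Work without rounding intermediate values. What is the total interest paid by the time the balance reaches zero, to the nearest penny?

Monthly rate r = 10.5%/12 = 0.875% = 0.00875.
Payoff takes n = ⌈−ln(1 − rB₀/P)/ln(1+r)⌉ = ⌈4.652⌉ = 5 payments; the last is £290.66.
Total paid = 4·£445.00 + £290.66 = £2,070.66.
Total interest = total paid − principal = £2,070.66 − £2,020.00 = £50.66.

£50.66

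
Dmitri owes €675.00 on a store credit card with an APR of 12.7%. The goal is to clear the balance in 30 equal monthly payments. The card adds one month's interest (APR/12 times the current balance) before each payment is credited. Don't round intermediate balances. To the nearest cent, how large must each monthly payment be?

Monthly rate r = 12.7%/12 = 1.05833% = 0.0105833.
Level-payment amortization: P = B₀·r / (1 − (1+r)^(−n)) = 675.00·0.0105833 / (1 − 1.01058^(−30)).
Denominator 1 − (1+r)^(−30) = 0.270817807.
P = 7.14375 / 0.270817807 ≈ 26.38.

€26.38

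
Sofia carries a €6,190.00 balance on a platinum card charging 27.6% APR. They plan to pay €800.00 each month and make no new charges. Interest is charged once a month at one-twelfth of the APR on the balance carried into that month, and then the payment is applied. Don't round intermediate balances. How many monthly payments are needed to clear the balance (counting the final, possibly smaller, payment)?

9 payments

Monthly rate r = 27.6%/12 = 2.3% = 0.023.
Recurrence: B ← B·(1+r) − €800.00.
Month 1: interest €142.37; balance after payment €5,532.37.
Month 2: interest €127.24; balance after payment €4,859.61.
Closed form: n = −ln(1 − rB₀/P)/ln(1+r) = −ln(0.82204)/ln(1.023) ≈ 8.618, so the balance reaches zero during payment 9.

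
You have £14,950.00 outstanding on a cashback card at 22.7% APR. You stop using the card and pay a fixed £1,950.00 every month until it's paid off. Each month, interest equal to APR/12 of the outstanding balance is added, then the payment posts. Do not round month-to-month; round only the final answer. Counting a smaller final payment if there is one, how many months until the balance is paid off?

9 months

Monthly rate r = 22.7%/12 = 1.89167% = 0.0189167.
Recurrence: B ← B·(1+r) − £1,950.00.
Month 1: interest £282.80; balance after payment £13,282.80.
Month 2: interest £251.27; balance after payment £11,584.07.
Closed form: n = −ln(1 − rB₀/P)/ln(1+r) = −ln(0.85497)/ln(1.01892) ≈ 8.361, so the balance reaches zero during payment 9.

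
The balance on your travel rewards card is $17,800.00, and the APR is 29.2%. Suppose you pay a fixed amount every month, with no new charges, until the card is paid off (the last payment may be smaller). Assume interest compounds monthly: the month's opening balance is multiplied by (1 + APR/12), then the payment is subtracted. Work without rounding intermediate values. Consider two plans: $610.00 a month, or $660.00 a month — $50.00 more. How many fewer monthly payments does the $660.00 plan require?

Monthly rate r = 29.2%/12 = 2.43333% = 0.0243333.
At $610.00/mo: n = ⌈−ln(1 − rB₀/P)/ln(1+r)⌉ = 52 payments (last $304.30); total interest = total paid − $17,800.00 = $13,614.30.
At $660.00/mo: 45 payments (last $277.26); total interest $11,517.26.
Payments saved = 52 − 45 = 7.

7 fewer payments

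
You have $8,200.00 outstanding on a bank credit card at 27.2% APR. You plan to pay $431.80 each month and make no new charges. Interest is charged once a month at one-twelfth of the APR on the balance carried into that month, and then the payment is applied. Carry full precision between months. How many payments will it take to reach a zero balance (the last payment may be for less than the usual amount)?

26 months

Monthly rate r = 27.2%/12 = 2.26667% = 0.0226667.
Recurrence: B ← B·(1+r) − $431.80.
Month 1: interest $185.87; balance after payment $7,954.07.
Month 2: interest $180.29; balance after payment $7,702.56.
Closed form: n = −ln(1 − rB₀/P)/ln(1+r) = −ln(0.56955)/ln(1.02267) ≈ 25.114, so the balance reaches zero during payment 26.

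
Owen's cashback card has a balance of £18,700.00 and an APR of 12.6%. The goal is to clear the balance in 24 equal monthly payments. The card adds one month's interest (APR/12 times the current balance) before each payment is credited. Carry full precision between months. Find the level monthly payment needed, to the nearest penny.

£885.52

Monthly rate r = 12.6%/12 = 1.05% = 0.0105.
Level-payment amortization: P = B₀·r / (1 − (1+r)^(−n)) = 18700.00·0.0105 / (1 − 1.0105^(−24)).
Denominator 1 − (1+r)^(−24) = 0.221733438.
P = 196.35 / 0.221733438 ≈ 885.52.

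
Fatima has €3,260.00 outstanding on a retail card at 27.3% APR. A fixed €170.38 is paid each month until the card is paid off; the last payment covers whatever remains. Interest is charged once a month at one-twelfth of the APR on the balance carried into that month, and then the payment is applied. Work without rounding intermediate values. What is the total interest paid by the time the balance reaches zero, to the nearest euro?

Monthly rate r = 27.3%/12 = 2.275% = 0.02275.
Payoff takes n = ⌈−ln(1 − rB₀/P)/ln(1+r)⌉ = ⌈25.403⌉ = 26 payments; the last is €69.15.
Total paid = 25·€170.38 + €69.15 = €4,328.65.
Total interest = total paid − principal = €4,328.65 − €3,260.00 = €1,068.65.

€1,069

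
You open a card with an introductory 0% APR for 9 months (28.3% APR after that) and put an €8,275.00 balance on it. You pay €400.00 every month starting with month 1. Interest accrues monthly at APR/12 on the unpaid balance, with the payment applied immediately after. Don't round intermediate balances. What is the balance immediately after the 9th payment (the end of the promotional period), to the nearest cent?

€4,675.00

Promo months 1–9 at r₀ = 0%/12 = 0; months 10+ at r₁ = 28.3%/12 = 0.0235833.
After month 9 (no interest yet): B = €8,275.00 − 9·€400.00 = €4,675.00.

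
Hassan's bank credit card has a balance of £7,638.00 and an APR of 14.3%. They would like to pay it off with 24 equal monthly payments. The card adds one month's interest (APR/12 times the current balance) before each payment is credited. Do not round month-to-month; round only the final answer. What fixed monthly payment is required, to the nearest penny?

£367.81

Monthly rate r = 14.3%/12 = 1.19167% = 0.0119167.
Level-payment amortization: P = B₀·r / (1 − (1+r)^(−n)) = 7638.00·0.0119167 / (1 − 1.01192^(−24)).
Denominator 1 − (1+r)^(−24) = 0.247466176.
P = 91.0195 / 0.247466176 ≈ 367.81.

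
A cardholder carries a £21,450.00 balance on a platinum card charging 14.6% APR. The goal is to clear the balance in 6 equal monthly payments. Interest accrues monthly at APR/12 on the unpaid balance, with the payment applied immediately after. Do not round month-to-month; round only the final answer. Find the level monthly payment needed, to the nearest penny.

£3,728.77

Monthly rate r = 14.6%/12 = 1.21667% = 0.0121667.
Level-payment amortization: P = B₀·r / (1 − (1+r)^(−n)) = 21450.00·0.0121667 / (1 − 1.01217^(−6)).
Denominator 1 − (1+r)^(−6) = 0.0699895777.
P = 260.975 / 0.0699895777 ≈ 3728.77.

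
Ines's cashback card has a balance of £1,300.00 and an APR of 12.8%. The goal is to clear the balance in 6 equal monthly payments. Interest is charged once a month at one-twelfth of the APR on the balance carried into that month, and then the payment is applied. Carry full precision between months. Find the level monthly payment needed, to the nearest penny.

Monthly rate r = 12.8%/12 = 1.06667% = 0.0106667.
Level-payment amortization: P = B₀·r / (1 − (1+r)^(−n)) = 1300.00·0.0106667 / (1 − 1.01067^(−6)).
Denominator 1 − (1+r)^(−6) = 0.0616770329.
P = 13.8667 / 0.0616770329 ≈ 224.83.

£224.83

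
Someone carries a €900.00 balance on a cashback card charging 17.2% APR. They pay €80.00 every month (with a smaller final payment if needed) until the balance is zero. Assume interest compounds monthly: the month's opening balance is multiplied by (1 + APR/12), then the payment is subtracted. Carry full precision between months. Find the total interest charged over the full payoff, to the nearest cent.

Monthly rate r = 17.2%/12 = 1.43333% = 0.0143333.
Payoff takes n = ⌈−ln(1 − rB₀/P)/ln(1+r)⌉ = ⌈12.356⌉ = 13 payments; the last is €28.59.
Total paid = 12·€80.00 + €28.59 = €988.59.
Total interest = total paid − principal = €988.59 − €900.00 = €88.59.

€88.59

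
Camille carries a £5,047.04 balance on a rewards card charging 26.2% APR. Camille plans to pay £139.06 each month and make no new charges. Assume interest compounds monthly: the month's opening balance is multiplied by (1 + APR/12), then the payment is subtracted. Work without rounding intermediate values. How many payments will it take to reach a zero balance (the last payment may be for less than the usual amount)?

73 payments

Monthly rate r = 26.2%/12 = 2.18333% = 0.0218333.
Recurrence: B ← B·(1+r) − £139.06.
Month 1: interest £110.19; balance after payment £5,018.17.
Month 2: interest £109.56; balance after payment £4,988.68.
Closed form: n = −ln(1 − rB₀/P)/ln(1+r) = −ln(0.20758)/ln(1.02183) ≈ 72.794, so the balance reaches zero during payment 73.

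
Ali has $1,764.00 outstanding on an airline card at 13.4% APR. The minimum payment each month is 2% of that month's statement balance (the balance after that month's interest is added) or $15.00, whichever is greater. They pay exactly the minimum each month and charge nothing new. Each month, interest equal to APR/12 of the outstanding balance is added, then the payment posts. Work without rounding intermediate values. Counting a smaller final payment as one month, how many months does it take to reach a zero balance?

Monthly rate r = 13.4%/12 = 1.11667% = 0.0111667.
While 2% of the post-interest balance exceeds $15.00, each month B ← (B·(1+r))·(1 − 0.02), i.e. B shrinks by the factor (1+r)·0.98 = 0.99094.
This holds for months 1–96. Entering month 97 the balance is $736.52; 2% of the post-interest balance is now below $15.00, so the flat $15.00 minimum applies from here.
From month 97 a fixed $15.00 at rate r clears $736.52 in 72 more payments. Total: 96 + 72 = 168 months.

168 months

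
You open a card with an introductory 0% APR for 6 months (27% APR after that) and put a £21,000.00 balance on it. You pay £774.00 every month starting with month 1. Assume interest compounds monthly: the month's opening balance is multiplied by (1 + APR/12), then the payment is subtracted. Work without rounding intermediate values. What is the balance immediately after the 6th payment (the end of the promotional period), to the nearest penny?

£16,356.00

Promo months 1–6 at r₀ = 0%/12 = 0; months 7+ at r₁ = 27%/12 = 0.0225.
After month 6 (no interest yet): B = £21,000.00 − 6·£774.00 = £16,356.00.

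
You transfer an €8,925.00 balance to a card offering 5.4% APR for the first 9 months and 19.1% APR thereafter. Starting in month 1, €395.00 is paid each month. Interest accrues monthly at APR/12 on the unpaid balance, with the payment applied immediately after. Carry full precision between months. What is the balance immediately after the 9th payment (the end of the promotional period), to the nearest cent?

€5,673.37

Promo months 1–9 at r₀ = 5.4%/12 = 0.0045; months 10+ at r₁ = 19.1%/12 = 0.0159167.
After month 9: iterate B ← B·(1+r₀) − €395.00 for 9 months → €5,673.37.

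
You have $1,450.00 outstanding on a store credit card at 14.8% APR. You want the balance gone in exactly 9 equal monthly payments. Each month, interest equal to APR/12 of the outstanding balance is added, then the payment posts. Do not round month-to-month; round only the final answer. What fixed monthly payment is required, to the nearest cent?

Monthly rate r = 14.8%/12 = 1.23333% = 0.0123333.
Level-payment amortization: P = B₀·r / (1 − (1+r)^(−n)) = 1450.00·0.0123333 / (1 − 1.01233^(−9)).
Denominator 1 − (1+r)^(−9) = 0.10445345.
P = 17.8833 / 0.10445345 ≈ 171.21.

$171.21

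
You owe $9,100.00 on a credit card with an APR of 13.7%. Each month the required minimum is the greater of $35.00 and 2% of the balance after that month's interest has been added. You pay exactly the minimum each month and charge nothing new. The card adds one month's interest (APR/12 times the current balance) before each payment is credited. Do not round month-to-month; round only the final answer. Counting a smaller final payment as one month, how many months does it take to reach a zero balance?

Monthly rate r = 13.7%/12 = 1.14167% = 0.0114167.
While 2% of the post-interest balance exceeds $35.00, each month B ← (B·(1+r))·(1 − 0.02), i.e. B shrinks by the factor (1+r)·0.98 = 0.99119.
This holds for months 1–188. Entering month 189 the balance is $1,723.47; 2% of the post-interest balance is now below $35.00, so the flat $35.00 minimum applies from here.
From month 189 a fixed $35.00 at rate r clears $1,723.47 in 73 more payments. Total: 188 + 73 = 261 months.

261 months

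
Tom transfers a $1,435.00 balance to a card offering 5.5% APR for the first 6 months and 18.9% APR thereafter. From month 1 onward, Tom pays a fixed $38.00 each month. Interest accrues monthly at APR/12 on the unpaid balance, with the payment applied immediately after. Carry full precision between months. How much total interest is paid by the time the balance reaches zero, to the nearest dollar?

Promo months 1–6 at r₀ = 5.5%/12 = 0.00458333; months 7+ at r₁ = 18.9%/12 = 0.01575.
After month 6: iterate B ← B·(1+r₀) − $38.00 for 6 months → $1,244.29.
Then at r₁ with $38.00/mo: n₂ = −ln(1 − r₁·B/P)/ln(1+r₁) ≈ 46.40 → 47 more payments.
Total paid = 52·$38.00 + $15.27 = $1,991.27; interest = $1,991.27 − $1,435.00 = $556.27.

$556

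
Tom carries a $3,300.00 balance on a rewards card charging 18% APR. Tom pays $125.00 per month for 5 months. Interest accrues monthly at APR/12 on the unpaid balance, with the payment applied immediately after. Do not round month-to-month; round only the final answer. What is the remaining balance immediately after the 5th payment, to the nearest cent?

Monthly rate r = 18%/12 = 1.5% = 0.015.
Each month: B ← B·(1+r) − $125.00.
Month 1: interest $49.50; balance after payment $3,224.50.
Month 2: interest $48.37; balance after payment $3,147.87.
Month 3: interest $47.22; balance after payment $3,070.09.
Month 4: interest $46.05; balance after payment $2,991.14.
Month 5: interest $44.87; balance after payment $2,911.00.

$2,911.00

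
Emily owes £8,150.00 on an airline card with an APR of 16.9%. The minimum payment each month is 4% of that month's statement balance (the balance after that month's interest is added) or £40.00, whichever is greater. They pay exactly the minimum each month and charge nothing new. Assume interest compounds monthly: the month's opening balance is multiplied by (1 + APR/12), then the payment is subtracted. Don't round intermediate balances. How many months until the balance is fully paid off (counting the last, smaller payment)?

110 months

Monthly rate r = 16.9%/12 = 1.40833% = 0.0140833.
While 4% of the post-interest balance exceeds £40.00, each month B ← (B·(1+r))·(1 − 0.04), i.e. B shrinks by the factor (1+r)·0.96 = 0.97352.
This holds for months 1–79. Entering month 80 the balance is £978.14; 4% of the post-interest balance is now below £40.00, so the flat £40.00 minimum applies from here.
From month 80 a fixed £40.00 at rate r clears £978.14 in 31 more payments. Total: 79 + 31 = 110 months.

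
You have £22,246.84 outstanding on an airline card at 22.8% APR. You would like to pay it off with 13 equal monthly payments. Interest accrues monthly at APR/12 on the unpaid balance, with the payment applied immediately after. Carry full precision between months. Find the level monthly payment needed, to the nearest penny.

£1,947.46

Monthly rate r = 22.8%/12 = 1.9% = 0.019.
Level-payment amortization: P = B₀·r / (1 − (1+r)^(−n)) = 22246.84·0.019 / (1 − 1.019^(−13)).
Denominator 1 − (1+r)^(−13) = 0.217047153.
P = 422.69 / 0.217047153 ≈ 1947.46.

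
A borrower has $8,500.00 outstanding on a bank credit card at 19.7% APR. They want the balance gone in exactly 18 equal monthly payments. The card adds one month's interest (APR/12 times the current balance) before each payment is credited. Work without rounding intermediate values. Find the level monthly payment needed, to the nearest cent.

Monthly rate r = 19.7%/12 = 1.64167% = 0.0164167.
Level-payment amortization: P = B₀·r / (1 − (1+r)^(−n)) = 8500.00·0.0164167 / (1 − 1.01642^(−18)).
Denominator 1 − (1+r)^(−18) = 0.254052951.
P = 139.542 / 0.254052951 ≈ 549.26.

$549.26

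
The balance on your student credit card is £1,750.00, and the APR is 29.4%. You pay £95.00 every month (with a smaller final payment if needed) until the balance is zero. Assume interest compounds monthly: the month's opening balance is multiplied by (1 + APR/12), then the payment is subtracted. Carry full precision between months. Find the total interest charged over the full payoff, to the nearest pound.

Monthly rate r = 29.4%/12 = 2.45% = 0.0245.
Payoff takes n = ⌈−ln(1 − rB₀/P)/ln(1+r)⌉ = ⌈24.798⌉ = 25 payments; the last is £76.01.
Total paid = 24·£95.00 + £76.01 = £2,356.01.
Total interest = total paid − principal = £2,356.01 − £1,750.00 = £606.01.

£606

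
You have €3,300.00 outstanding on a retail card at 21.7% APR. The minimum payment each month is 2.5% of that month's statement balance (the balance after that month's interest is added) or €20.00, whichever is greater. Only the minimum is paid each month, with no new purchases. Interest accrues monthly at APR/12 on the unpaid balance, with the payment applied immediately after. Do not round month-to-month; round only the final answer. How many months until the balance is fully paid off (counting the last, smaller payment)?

264 months

Monthly rate r = 21.7%/12 = 1.80833% = 0.0180833.
While 2.5% of the post-interest balance exceeds €20.00, each month B ← (B·(1+r))·(1 − 0.025), i.e. B shrinks by the factor (1+r)·0.975 = 0.99263.
This holds for months 1–195. Entering month 196 the balance is €780.12; 2.5% of the post-interest balance is now below €20.00, so the flat €20.00 minimum applies from here.
From month 196 a fixed €20.00 at rate r clears €780.12 in 69 more payments. Total: 195 + 69 = 264 months.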